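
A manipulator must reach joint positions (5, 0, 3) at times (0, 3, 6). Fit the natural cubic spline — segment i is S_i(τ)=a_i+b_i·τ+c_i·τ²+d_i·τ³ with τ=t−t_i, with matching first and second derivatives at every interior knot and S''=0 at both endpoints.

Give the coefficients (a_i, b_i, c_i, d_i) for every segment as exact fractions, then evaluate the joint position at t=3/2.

  seg 0: a=5 b=-7/3 c=0 d=2/27
  seg 1: a=0 b=-1/3 c=2/3 d=-2/27
S(3/2) = 7/4

Δ: Δ0=-5/3, Δ1=1
row 1: diag=12, rhs=16; c'=1/4, d'=4/3
back: M1=4/3
M: M0=0, M1=4/3, M2=0
seg 0: a=5, c=M0/2=0, d=(M1−M0)/(6·3)=2/27, b=Δ0−h0·(2M0+M1)/6=-7/3
seg 1: a=0, c=M1/2=2/3, d=(M2−M1)/(6·3)=-2/27, b=Δ1−h1·(2M1+M2)/6=-1/3
t_q=3/2 → seg 0, τ=3/2; S=5+-7/3·τ+0·τ²+2/27·τ³=7/4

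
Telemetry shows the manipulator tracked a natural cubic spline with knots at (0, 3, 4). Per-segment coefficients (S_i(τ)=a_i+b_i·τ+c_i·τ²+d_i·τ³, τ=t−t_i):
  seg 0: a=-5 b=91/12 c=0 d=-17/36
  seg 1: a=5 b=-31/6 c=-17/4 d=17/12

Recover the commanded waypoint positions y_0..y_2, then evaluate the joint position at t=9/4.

y_0=-5 y_1=5 y_2=-3
S(9/4) = 1711/256

y_0 = S_0(0) = a_0 = -5
y_1 = S_1(0) = a_1 = 5
y_2 = S_1(1) = -3
t_q=9/4 is in segment 0 (τ=9/4); S_0(τ)=1711/256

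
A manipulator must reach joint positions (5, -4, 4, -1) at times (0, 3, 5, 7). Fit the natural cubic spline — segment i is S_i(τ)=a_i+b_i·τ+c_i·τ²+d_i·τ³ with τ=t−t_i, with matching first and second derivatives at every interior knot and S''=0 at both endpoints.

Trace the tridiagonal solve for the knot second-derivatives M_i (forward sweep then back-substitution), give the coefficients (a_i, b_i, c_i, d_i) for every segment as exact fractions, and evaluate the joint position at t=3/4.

Δ: Δ0=-3, Δ1=4, Δ2=-5/2
row 1: diag=10, rhs=42; c'=1/5, d'=21/5
row 2: denom=8−2·1/5=38/5; d'=(-39−2·21/5)/(38/5)=-237/38
back: M2=-237/38
back: M1=21/5−1/5·-237/38=207/38
M: M0=0, M1=207/38, M2=-237/38, M3=0
seg 0: a=5, c=M0/2=0, d=(M1−M0)/(6·3)=23/76, b=Δ0−h0·(2M0+M1)/6=-435/76
seg 1: a=-4, c=M1/2=207/76, d=(M2−M1)/(6·2)=-37/38, b=Δ1−h1·(2M1+M2)/6=93/38
seg 2: a=4, c=M2/2=-237/76, d=(M3−M2)/(6·2)=79/152, b=Δ2−h2·(2M2+M3)/6=63/38
t_q=3/4 → seg 0, τ=3/4; S=5+-435/76·τ+0·τ²+23/76·τ³=4061/4864

  seg 0: a=5 b=-435/76 c=0 d=23/76
  seg 1: a=-4 b=93/38 c=207/76 d=-37/38
  seg 2: a=4 b=63/38 c=-237/76 d=79/152
S(3/4) = 4061/4864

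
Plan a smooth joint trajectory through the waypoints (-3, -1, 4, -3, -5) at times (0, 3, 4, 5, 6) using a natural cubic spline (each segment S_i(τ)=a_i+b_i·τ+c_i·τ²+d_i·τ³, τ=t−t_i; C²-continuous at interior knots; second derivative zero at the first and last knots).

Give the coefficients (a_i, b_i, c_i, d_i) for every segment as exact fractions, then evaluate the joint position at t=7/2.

  seg 0: a=-3 b=-415/174 c=0 d=59/174
  seg 1: a=-1 b=589/87 c=177/58 d=-839/174
  seg 2: a=4 b=-277/174 c=-331/29 d=1045/174
  seg 3: a=-3 b=-557/87 c=383/58 d=-383/174
S(7/2) = 1181/464

Δ: Δ0=2/3, Δ1=5, Δ2=-7, Δ3=-2
row 1: diag=8, rhs=26; c'=1/8, d'=13/4
row 2: denom=4−1·1/8=31/8; d'=(-72−1·13/4)/(31/8)=-602/31
row 3: denom=4−1·8/31=116/31; d'=(30−1·-602/31)/(116/31)=383/29
back: M3=383/29
back: M2=-602/31−8/31·383/29=-662/29
back: M1=13/4−1/8·-662/29=177/29
M: M0=0, M1=177/29, M2=-662/29, M3=383/29, M4=0
seg 0: a=-3, c=M0/2=0, d=(M1−M0)/(6·3)=59/174, b=Δ0−h0·(2M0+M1)/6=-415/174
seg 1: a=-1, c=M1/2=177/58, d=(M2−M1)/(6·1)=-839/174, b=Δ1−h1·(2M1+M2)/6=589/87
seg 2: a=4, c=M2/2=-331/29, d=(M3−M2)/(6·1)=1045/174, b=Δ2−h2·(2M2+M3)/6=-277/174
seg 3: a=-3, c=M3/2=383/58, d=(M4−M3)/(6·1)=-383/174, b=Δ3−h3·(2M3+M4)/6=-557/87
t_q=7/2 → seg 1, τ=1/2; S=-1+589/87·τ+177/58·τ²+-839/174·τ³=1181/464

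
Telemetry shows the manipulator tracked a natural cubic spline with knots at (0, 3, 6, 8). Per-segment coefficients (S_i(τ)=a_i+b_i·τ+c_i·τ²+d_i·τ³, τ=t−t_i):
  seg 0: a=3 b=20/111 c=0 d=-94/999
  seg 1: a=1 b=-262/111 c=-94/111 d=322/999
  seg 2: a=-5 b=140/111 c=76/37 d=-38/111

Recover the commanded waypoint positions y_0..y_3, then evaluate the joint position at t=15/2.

y_0 = S_0(0) = a_0 = 3
y_1 = S_1(0) = a_1 = 1
y_2 = S_2(0) = a_2 = -5
y_3 = S_2(2) = 3
t_q=15/2 is in segment 2 (τ=3/2); S_2(τ)=53/148

y_0=3 y_1=1 y_2=-5 y_3=3
S(15/2) = 53/148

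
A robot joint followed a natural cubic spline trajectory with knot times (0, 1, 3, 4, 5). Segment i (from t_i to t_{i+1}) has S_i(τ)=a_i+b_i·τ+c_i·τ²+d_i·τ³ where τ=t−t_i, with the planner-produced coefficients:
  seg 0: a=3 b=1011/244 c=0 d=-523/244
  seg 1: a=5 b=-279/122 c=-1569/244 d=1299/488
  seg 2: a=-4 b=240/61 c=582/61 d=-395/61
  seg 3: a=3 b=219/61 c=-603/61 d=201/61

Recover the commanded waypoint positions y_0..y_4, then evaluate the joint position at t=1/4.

y_0 = S_0(0) = a_0 = 3
y_1 = S_1(0) = a_1 = 5
y_2 = S_2(0) = a_2 = -4
y_3 = S_3(0) = a_3 = 3
y_4 = S_3(1) = 0
t_q=1/4 is in segment 0 (τ=1/4); S_0(τ)=62501/15616

y_0=3 y_1=5 y_2=-4 y_3=3 y_4=0
S(1/4) = 62501/15616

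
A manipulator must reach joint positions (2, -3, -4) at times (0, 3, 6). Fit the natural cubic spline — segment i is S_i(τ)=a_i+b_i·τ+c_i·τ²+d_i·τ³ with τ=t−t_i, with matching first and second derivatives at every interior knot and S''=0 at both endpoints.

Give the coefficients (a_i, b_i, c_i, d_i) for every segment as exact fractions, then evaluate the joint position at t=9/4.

  seg 0: a=2 b=-2 c=0 d=1/27
  seg 1: a=-3 b=-1 c=1/3 d=-1/27
S(9/4) = -133/64

Δ: Δ0=-5/3, Δ1=-1/3
row 1: diag=12, rhs=8; c'=1/4, d'=2/3
back: M1=2/3
M: M0=0, M1=2/3, M2=0
seg 0: a=2, c=M0/2=0, d=(M1−M0)/(6·3)=1/27, b=Δ0−h0·(2M0+M1)/6=-2
seg 1: a=-3, c=M1/2=1/3, d=(M2−M1)/(6·3)=-1/27, b=Δ1−h1·(2M1+M2)/6=-1
t_q=9/4 → seg 0, τ=9/4; S=2+-2·τ+0·τ²+1/27·τ³=-133/64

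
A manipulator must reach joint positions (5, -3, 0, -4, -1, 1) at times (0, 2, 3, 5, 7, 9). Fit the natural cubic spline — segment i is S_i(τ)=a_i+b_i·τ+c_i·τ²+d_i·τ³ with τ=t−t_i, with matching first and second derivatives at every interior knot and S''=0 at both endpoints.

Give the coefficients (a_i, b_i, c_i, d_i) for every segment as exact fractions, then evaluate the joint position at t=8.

Δ: Δ0=-4, Δ1=3, Δ2=-2, Δ3=3/2, Δ4=1
row 1: diag=6, rhs=42; c'=1/6, d'=7
row 2: denom=6−1·1/6=35/6; d'=(-30−1·7)/(35/6)=-222/35
row 3: denom=8−2·12/35=256/35; d'=(21−2·-222/35)/(256/35)=1179/256
row 4: denom=8−2·35/128=477/64; d'=(-3−2·1179/256)/(477/64)=-521/318
back: M4=-521/318
back: M3=1179/256−35/128·-521/318=1607/318
back: M2=-222/35−12/35·1607/318=-428/53
back: M1=7−1/6·-428/53=1327/159
M: M0=0, M1=1327/159, M2=-428/53, M3=1607/318, M4=-521/318, M5=0
seg 0: a=5, c=M0/2=0, d=(M1−M0)/(6·2)=1327/1908, b=Δ0−h0·(2M0+M1)/6=-3235/477
seg 1: a=-3, c=M1/2=1327/318, d=(M2−M1)/(6·1)=-2611/954, b=Δ1−h1·(2M1+M2)/6=746/477
seg 2: a=0, c=M2/2=-214/53, d=(M3−M2)/(6·2)=4175/3816, b=Δ2−h2·(2M2+M3)/6=1621/954
seg 3: a=-4, c=M3/2=1607/636, d=(M4−M3)/(6·2)=-266/477, b=Δ3−h3·(2M3+M4)/6=-631/477
seg 4: a=-1, c=M4/2=-521/636, d=(M5−M4)/(6·2)=521/3816, b=Δ4−h4·(2M4+M5)/6=998/477
t_q=8 → seg 4, τ=1; S=-1+998/477·τ+-521/636·τ²+521/3816·τ³=521/1272

  seg 0: a=5 b=-3235/477 c=0 d=1327/1908
  seg 1: a=-3 b=746/477 c=1327/318 d=-2611/954
  seg 2: a=0 b=1621/954 c=-214/53 d=4175/3816
  seg 3: a=-4 b=-631/477 c=1607/636 d=-266/477
  seg 4: a=-1 b=998/477 c=-521/636 d=521/3816
S(8) = 521/1272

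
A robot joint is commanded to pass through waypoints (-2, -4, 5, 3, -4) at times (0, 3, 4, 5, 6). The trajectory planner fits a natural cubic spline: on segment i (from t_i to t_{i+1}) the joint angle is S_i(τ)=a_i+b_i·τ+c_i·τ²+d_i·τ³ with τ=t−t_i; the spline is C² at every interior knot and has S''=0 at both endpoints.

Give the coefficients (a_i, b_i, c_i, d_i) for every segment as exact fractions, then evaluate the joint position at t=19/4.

  seg 0: a=-2 b=-472/87 c=0 d=46/87
  seg 1: a=-4 b=770/87 c=138/29 d=-401/87
  seg 2: a=5 b=395/87 c=-263/29 d=220/87
  seg 3: a=3 b=-523/87 c=-43/29 d=43/87
S(19/4) = 507/116

Δ: Δ0=-2/3, Δ1=9, Δ2=-2, Δ3=-7
row 1: diag=8, rhs=58; c'=1/8, d'=29/4
row 2: denom=4−1·1/8=31/8; d'=(-66−1·29/4)/(31/8)=-586/31
row 3: denom=4−1·8/31=116/31; d'=(-30−1·-586/31)/(116/31)=-86/29
back: M3=-86/29
back: M2=-586/31−8/31·-86/29=-526/29
back: M1=29/4−1/8·-526/29=276/29
M: M0=0, M1=276/29, M2=-526/29, M3=-86/29, M4=0
seg 0: a=-2, c=M0/2=0, d=(M1−M0)/(6·3)=46/87, b=Δ0−h0·(2M0+M1)/6=-472/87
seg 1: a=-4, c=M1/2=138/29, d=(M2−M1)/(6·1)=-401/87, b=Δ1−h1·(2M1+M2)/6=770/87
seg 2: a=5, c=M2/2=-263/29, d=(M3−M2)/(6·1)=220/87, b=Δ2−h2·(2M2+M3)/6=395/87
seg 3: a=3, c=M3/2=-43/29, d=(M4−M3)/(6·1)=43/87, b=Δ3−h3·(2M3+M4)/6=-523/87
t_q=19/4 → seg 2, τ=3/4; S=5+395/87·τ+-263/29·τ²+220/87·τ³=507/116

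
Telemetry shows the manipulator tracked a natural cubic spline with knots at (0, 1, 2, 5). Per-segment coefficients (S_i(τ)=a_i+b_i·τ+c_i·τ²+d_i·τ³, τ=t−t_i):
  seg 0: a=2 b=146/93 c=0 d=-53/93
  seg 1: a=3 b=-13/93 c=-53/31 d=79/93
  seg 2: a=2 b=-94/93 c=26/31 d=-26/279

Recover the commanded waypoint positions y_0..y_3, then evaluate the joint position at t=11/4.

y_0 = S_0(0) = a_0 = 2
y_1 = S_1(0) = a_1 = 3
y_2 = S_2(0) = a_2 = 2
y_3 = S_2(3) = 4
t_q=11/4 is in segment 2 (τ=3/4); S_2(τ)=1661/992

y_0=2 y_1=3 y_2=2 y_3=4
S(11/4) = 1661/992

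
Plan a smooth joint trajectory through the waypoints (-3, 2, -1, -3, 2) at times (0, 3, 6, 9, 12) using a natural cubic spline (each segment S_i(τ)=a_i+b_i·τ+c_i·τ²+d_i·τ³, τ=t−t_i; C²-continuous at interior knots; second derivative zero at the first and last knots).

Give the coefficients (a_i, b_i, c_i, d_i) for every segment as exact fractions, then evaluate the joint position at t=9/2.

Δ: Δ0=5/3, Δ1=-1, Δ2=-2/3, Δ3=5/3
row 1: diag=12, rhs=-16; c'=1/4, d'=-4/3
row 2: denom=12−3·1/4=45/4; d'=(2−3·-4/3)/(45/4)=8/15
row 3: denom=12−3·4/15=56/5; d'=(14−3·8/15)/(56/5)=31/28
back: M3=31/28
back: M2=8/15−4/15·31/28=5/21
back: M1=-4/3−1/4·5/21=-39/28
M: M0=0, M1=-39/28, M2=5/21, M3=31/28, M4=0
seg 0: a=-3, c=M0/2=0, d=(M1−M0)/(6·3)=-13/168, b=Δ0−h0·(2M0+M1)/6=397/168
seg 1: a=2, c=M1/2=-39/56, d=(M2−M1)/(6·3)=137/1512, b=Δ1−h1·(2M1+M2)/6=23/84
seg 2: a=-1, c=M2/2=5/42, d=(M3−M2)/(6·3)=73/1512, b=Δ2−h2·(2M2+M3)/6=-35/24
seg 3: a=-3, c=M3/2=31/56, d=(M4−M3)/(6·3)=-31/504, b=Δ3−h3·(2M3+M4)/6=47/84
t_q=9/2 → seg 1, τ=3/2; S=2+23/84·τ+-39/56·τ²+137/1512·τ³=515/448

  seg 0: a=-3 b=397/168 c=0 d=-13/168
  seg 1: a=2 b=23/84 c=-39/56 d=137/1512
  seg 2: a=-1 b=-35/24 c=5/42 d=73/1512
  seg 3: a=-3 b=47/84 c=31/56 d=-31/504
S(9/2) = 515/448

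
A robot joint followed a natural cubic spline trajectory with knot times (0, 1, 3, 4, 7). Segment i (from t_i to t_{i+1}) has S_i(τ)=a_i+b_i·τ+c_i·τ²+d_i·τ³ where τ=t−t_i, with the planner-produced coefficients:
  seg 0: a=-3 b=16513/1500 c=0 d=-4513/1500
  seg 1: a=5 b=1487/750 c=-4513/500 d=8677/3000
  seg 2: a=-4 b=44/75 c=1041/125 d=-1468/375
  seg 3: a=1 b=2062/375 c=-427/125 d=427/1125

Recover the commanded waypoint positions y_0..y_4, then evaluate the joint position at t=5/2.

y_0=-3 y_1=5 y_2=-4 y_3=1 y_4=-3
S(5/2) = -20583/8000

y_0 = S_0(0) = a_0 = -3
y_1 = S_1(0) = a_1 = 5
y_2 = S_2(0) = a_2 = -4
y_3 = S_3(0) = a_3 = 1
y_4 = S_3(3) = -3
t_q=5/2 is in segment 1 (τ=3/2); S_1(τ)=-20583/8000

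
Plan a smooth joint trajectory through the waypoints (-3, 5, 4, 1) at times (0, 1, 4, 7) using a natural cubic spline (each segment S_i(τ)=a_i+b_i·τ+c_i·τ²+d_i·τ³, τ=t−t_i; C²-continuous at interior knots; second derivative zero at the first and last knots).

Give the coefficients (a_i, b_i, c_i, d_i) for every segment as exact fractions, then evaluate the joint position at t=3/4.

  seg 0: a=-3 b=794/87 c=0 d=-98/87
  seg 1: a=5 b=500/87 c=-98/29 d=353/783
  seg 2: a=4 b=-205/87 c=59/87 d=-59/783
S(3/4) = 3127/928

Δ: Δ0=8, Δ1=-1/3, Δ2=-1
row 1: diag=8, rhs=-50; c'=3/8, d'=-25/4
row 2: denom=12−3·3/8=87/8; d'=(-4−3·-25/4)/(87/8)=118/87
back: M2=118/87
back: M1=-25/4−3/8·118/87=-196/29
M: M0=0, M1=-196/29, M2=118/87, M3=0
seg 0: a=-3, c=M0/2=0, d=(M1−M0)/(6·1)=-98/87, b=Δ0−h0·(2M0+M1)/6=794/87
seg 1: a=5, c=M1/2=-98/29, d=(M2−M1)/(6·3)=353/783, b=Δ1−h1·(2M1+M2)/6=500/87
seg 2: a=4, c=M2/2=59/87, d=(M3−M2)/(6·3)=-59/783, b=Δ2−h2·(2M2+M3)/6=-205/87
t_q=3/4 → seg 0, τ=3/4; S=-3+794/87·τ+0·τ²+-98/87·τ³=3127/928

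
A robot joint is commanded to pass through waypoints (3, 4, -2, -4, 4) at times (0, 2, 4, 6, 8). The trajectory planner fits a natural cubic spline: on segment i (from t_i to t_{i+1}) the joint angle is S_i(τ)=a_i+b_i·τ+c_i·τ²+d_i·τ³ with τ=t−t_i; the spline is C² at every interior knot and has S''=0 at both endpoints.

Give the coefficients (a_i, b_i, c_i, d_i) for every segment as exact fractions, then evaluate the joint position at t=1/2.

  seg 0: a=3 b=167/112 c=0 d=-111/448
  seg 1: a=4 b=-83/56 c=-333/224 d=163/448
  seg 2: a=-2 b=-49/16 c=39/56 d=75/448
  seg 3: a=-4 b=97/56 c=381/224 d=-127/448
S(1/2) = 13313/3584

Δ: Δ0=1/2, Δ1=-3, Δ2=-1, Δ3=4
row 1: diag=8, rhs=-21; c'=1/4, d'=-21/8
row 2: denom=8−2·1/4=15/2; d'=(12−2·-21/8)/(15/2)=23/10
row 3: denom=8−2·4/15=112/15; d'=(30−2·23/10)/(112/15)=381/112
back: M3=381/112
back: M2=23/10−4/15·381/112=39/28
back: M1=-21/8−1/4·39/28=-333/112
M: M0=0, M1=-333/112, M2=39/28, M3=381/112, M4=0
seg 0: a=3, c=M0/2=0, d=(M1−M0)/(6·2)=-111/448, b=Δ0−h0·(2M0+M1)/6=167/112
seg 1: a=4, c=M1/2=-333/224, d=(M2−M1)/(6·2)=163/448, b=Δ1−h1·(2M1+M2)/6=-83/56
seg 2: a=-2, c=M2/2=39/56, d=(M3−M2)/(6·2)=75/448, b=Δ2−h2·(2M2+M3)/6=-49/16
seg 3: a=-4, c=M3/2=381/224, d=(M4−M3)/(6·2)=-127/448, b=Δ3−h3·(2M3+M4)/6=97/56
t_q=1/2 → seg 0, τ=1/2; S=3+167/112·τ+0·τ²+-111/448·τ³=13313/3584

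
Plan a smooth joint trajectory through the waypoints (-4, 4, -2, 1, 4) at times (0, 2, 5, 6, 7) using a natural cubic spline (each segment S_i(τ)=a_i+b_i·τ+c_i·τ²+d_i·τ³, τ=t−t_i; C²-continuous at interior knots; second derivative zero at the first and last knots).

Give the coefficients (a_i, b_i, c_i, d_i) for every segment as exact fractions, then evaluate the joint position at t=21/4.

  seg 0: a=-4 b=794/137 c=0 d=-123/274
  seg 1: a=4 b=56/137 c=-369/137 d=259/411
  seg 2: a=-2 b=173/137 c=408/137 d=-170/137
  seg 3: a=1 b=479/137 c=-102/137 d=34/137
S(21/4) = -6653/4384

Δ: Δ0=4, Δ1=-2, Δ2=3, Δ3=3
row 1: diag=10, rhs=-36; c'=3/10, d'=-18/5
row 2: denom=8−3·3/10=71/10; d'=(30−3·-18/5)/(71/10)=408/71
row 3: denom=4−1·10/71=274/71; d'=(0−1·408/71)/(274/71)=-204/137
back: M3=-204/137
back: M2=408/71−10/71·-204/137=816/137
back: M1=-18/5−3/10·816/137=-738/137
M: M0=0, M1=-738/137, M2=816/137, M3=-204/137, M4=0
seg 0: a=-4, c=M0/2=0, d=(M1−M0)/(6·2)=-123/274, b=Δ0−h0·(2M0+M1)/6=794/137
seg 1: a=4, c=M1/2=-369/137, d=(M2−M1)/(6·3)=259/411, b=Δ1−h1·(2M1+M2)/6=56/137
seg 2: a=-2, c=M2/2=408/137, d=(M3−M2)/(6·1)=-170/137, b=Δ2−h2·(2M2+M3)/6=173/137
seg 3: a=1, c=M3/2=-102/137, d=(M4−M3)/(6·1)=34/137, b=Δ3−h3·(2M3+M4)/6=479/137
t_q=21/4 → seg 2, τ=1/4; S=-2+173/137·τ+408/137·τ²+-170/137·τ³=-6653/4384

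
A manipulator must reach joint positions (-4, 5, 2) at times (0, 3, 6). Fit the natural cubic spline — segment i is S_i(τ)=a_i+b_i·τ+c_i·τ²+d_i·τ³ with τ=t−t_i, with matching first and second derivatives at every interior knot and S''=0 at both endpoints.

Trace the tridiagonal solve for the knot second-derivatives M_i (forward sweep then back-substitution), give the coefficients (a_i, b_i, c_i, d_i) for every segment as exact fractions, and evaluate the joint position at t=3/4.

  seg 0: a=-4 b=4 c=0 d=-1/9
  seg 1: a=5 b=1 c=-1 d=1/9
S(3/4) = -67/64

Δ: Δ0=3, Δ1=-1
row 1: diag=12, rhs=-24; c'=1/4, d'=-2
back: M1=-2
M: M0=0, M1=-2, M2=0
seg 0: a=-4, c=M0/2=0, d=(M1−M0)/(6·3)=-1/9, b=Δ0−h0·(2M0+M1)/6=4
seg 1: a=5, c=M1/2=-1, d=(M2−M1)/(6·3)=1/9, b=Δ1−h1·(2M1+M2)/6=1
t_q=3/4 → seg 0, τ=3/4; S=-4+4·τ+0·τ²+-1/9·τ³=-67/64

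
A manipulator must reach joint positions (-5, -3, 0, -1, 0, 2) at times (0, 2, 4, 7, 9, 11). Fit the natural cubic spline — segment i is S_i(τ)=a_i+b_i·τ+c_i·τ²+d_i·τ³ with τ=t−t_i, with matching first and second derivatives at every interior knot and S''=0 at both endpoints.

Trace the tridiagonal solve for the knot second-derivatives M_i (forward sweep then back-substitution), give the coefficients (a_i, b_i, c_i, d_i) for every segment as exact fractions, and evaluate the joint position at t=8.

Δ: Δ0=1, Δ1=3/2, Δ2=-1/3, Δ3=1/2, Δ4=1
row 1: diag=8, rhs=3; c'=1/4, d'=3/8
row 2: denom=10−2·1/4=19/2; d'=(-11−2·3/8)/(19/2)=-47/38
row 3: denom=10−3·6/19=172/19; d'=(5−3·-47/38)/(172/19)=331/344
row 4: denom=8−2·19/86=325/43; d'=(3−2·331/344)/(325/43)=37/260
back: M4=37/260
back: M3=331/344−19/86·37/260=121/130
back: M2=-47/38−6/19·121/130=-199/130
back: M1=3/8−1/4·-199/130=197/260
M: M0=0, M1=197/260, M2=-199/130, M3=121/130, M4=37/260, M5=0
seg 0: a=-5, c=M0/2=0, d=(M1−M0)/(6·2)=197/3120, b=Δ0−h0·(2M0+M1)/6=583/780
seg 1: a=-3, c=M1/2=197/520, d=(M2−M1)/(6·2)=-119/624, b=Δ1−h1·(2M1+M2)/6=587/390
seg 2: a=0, c=M2/2=-199/260, d=(M3−M2)/(6·3)=16/117, b=Δ2−h2·(2M2+M3)/6=571/780
seg 3: a=-1, c=M3/2=121/260, d=(M4−M3)/(6·2)=-41/624, b=Δ3−h3·(2M3+M4)/6=-131/780
seg 4: a=0, c=M4/2=37/520, d=(M5−M4)/(6·2)=-37/3120, b=Δ4−h4·(2M4+M5)/6=353/390
t_q=8 → seg 3, τ=1; S=-1+-131/780·τ+121/260·τ²+-41/624·τ³=-799/1040

  seg 0: a=-5 b=583/780 c=0 d=197/3120
  seg 1: a=-3 b=587/390 c=197/520 d=-119/624
  seg 2: a=0 b=571/780 c=-199/260 d=16/117
  seg 3: a=-1 b=-131/780 c=121/260 d=-41/624
  seg 4: a=0 b=353/390 c=37/520 d=-37/3120
S(8) = -799/1040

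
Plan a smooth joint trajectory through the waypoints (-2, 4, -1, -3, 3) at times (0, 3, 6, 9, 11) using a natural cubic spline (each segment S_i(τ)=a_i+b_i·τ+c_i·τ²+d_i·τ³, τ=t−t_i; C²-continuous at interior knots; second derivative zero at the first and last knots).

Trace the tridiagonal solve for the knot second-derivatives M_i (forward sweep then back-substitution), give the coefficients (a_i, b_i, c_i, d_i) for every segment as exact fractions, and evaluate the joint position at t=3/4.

Δ: Δ0=2, Δ1=-5/3, Δ2=-2/3, Δ3=3
row 1: diag=12, rhs=-22; c'=1/4, d'=-11/6
row 2: denom=12−3·1/4=45/4; d'=(6−3·-11/6)/(45/4)=46/45
row 3: denom=10−3·4/15=46/5; d'=(22−3·46/45)/(46/5)=142/69
back: M3=142/69
back: M2=46/45−4/15·142/69=98/207
back: M1=-11/6−1/4·98/207=-404/207
M: M0=0, M1=-404/207, M2=98/207, M3=142/69, M4=0
seg 0: a=-2, c=M0/2=0, d=(M1−M0)/(6·3)=-202/1863, b=Δ0−h0·(2M0+M1)/6=616/207
seg 1: a=4, c=M1/2=-202/207, d=(M2−M1)/(6·3)=251/1863, b=Δ1−h1·(2M1+M2)/6=10/207
seg 2: a=-1, c=M2/2=49/207, d=(M3−M2)/(6·3)=164/1863, b=Δ2−h2·(2M2+M3)/6=-449/207
seg 3: a=-3, c=M3/2=71/69, d=(M4−M3)/(6·2)=-71/414, b=Δ3−h3·(2M3+M4)/6=337/207
t_q=3/4 → seg 0, τ=3/4; S=-2+616/207·τ+0·τ²+-202/1863·τ³=137/736

  seg 0: a=-2 b=616/207 c=0 d=-202/1863
  seg 1: a=4 b=10/207 c=-202/207 d=251/1863
  seg 2: a=-1 b=-449/207 c=49/207 d=164/1863
  seg 3: a=-3 b=337/207 c=71/69 d=-71/414
S(3/4) = 137/736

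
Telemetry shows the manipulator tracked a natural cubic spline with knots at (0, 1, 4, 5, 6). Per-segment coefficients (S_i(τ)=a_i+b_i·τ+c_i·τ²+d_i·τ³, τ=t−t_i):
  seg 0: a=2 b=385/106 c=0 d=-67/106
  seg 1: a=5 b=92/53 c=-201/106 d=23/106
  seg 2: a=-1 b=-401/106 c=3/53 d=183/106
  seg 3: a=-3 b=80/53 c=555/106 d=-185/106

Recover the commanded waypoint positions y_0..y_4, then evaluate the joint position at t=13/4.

y_0 = S_0(0) = a_0 = 2
y_1 = S_1(0) = a_1 = 5
y_2 = S_2(0) = a_2 = -1
y_3 = S_3(0) = a_3 = -3
y_4 = S_3(1) = 2
t_q=13/4 is in segment 1 (τ=9/4); S_1(τ)=12059/6784

y_0=2 y_1=5 y_2=-1 y_3=-3 y_4=2
S(13/4) = 12059/6784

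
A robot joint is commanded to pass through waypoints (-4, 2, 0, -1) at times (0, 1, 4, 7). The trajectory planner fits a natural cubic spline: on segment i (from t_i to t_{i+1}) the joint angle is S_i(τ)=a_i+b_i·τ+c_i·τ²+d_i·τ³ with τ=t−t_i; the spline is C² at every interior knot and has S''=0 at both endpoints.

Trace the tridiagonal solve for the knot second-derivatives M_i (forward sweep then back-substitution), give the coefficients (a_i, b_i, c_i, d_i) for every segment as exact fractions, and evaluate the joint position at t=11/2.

Δ: Δ0=6, Δ1=-2/3, Δ2=-1/3
row 1: diag=8, rhs=-40; c'=3/8, d'=-5
row 2: denom=12−3·3/8=87/8; d'=(2−3·-5)/(87/8)=136/87
back: M2=136/87
back: M1=-5−3/8·136/87=-162/29
M: M0=0, M1=-162/29, M2=136/87, M3=0
seg 0: a=-4, c=M0/2=0, d=(M1−M0)/(6·1)=-27/29, b=Δ0−h0·(2M0+M1)/6=201/29
seg 1: a=2, c=M1/2=-81/29, d=(M2−M1)/(6·3)=311/783, b=Δ1−h1·(2M1+M2)/6=120/29
seg 2: a=0, c=M2/2=68/87, d=(M3−M2)/(6·3)=-68/783, b=Δ2−h2·(2M2+M3)/6=-55/29
t_q=11/2 → seg 2, τ=3/2; S=0+-55/29·τ+68/87·τ²+-68/783·τ³=-40/29

  seg 0: a=-4 b=201/29 c=0 d=-27/29
  seg 1: a=2 b=120/29 c=-81/29 d=311/783
  seg 2: a=0 b=-55/29 c=68/87 d=-68/783
S(11/2) = -40/29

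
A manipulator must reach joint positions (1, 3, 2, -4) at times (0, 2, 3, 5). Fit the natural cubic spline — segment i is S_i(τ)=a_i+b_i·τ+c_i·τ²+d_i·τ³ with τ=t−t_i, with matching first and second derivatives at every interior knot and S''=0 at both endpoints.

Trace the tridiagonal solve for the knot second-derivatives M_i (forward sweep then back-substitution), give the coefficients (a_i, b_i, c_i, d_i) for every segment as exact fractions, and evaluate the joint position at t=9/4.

  seg 0: a=1 b=11/7 c=0 d=-1/7
  seg 1: a=3 b=-1/7 c=-6/7 d=0
  seg 2: a=2 b=-13/7 c=-6/7 d=1/7
S(9/4) = 163/56

Δ: Δ0=1, Δ1=-1, Δ2=-3
row 1: diag=6, rhs=-12; c'=1/6, d'=-2
row 2: denom=6−1·1/6=35/6; d'=(-12−1·-2)/(35/6)=-12/7
back: M2=-12/7
back: M1=-2−1/6·-12/7=-12/7
M: M0=0, M1=-12/7, M2=-12/7, M3=0
seg 0: a=1, c=M0/2=0, d=(M1−M0)/(6·2)=-1/7, b=Δ0−h0·(2M0+M1)/6=11/7
seg 1: a=3, c=M1/2=-6/7, d=(M2−M1)/(6·1)=0, b=Δ1−h1·(2M1+M2)/6=-1/7
seg 2: a=2, c=M2/2=-6/7, d=(M3−M2)/(6·2)=1/7, b=Δ2−h2·(2M2+M3)/6=-13/7
t_q=9/4 → seg 1, τ=1/4; S=3+-1/7·τ+-6/7·τ²+0·τ³=163/56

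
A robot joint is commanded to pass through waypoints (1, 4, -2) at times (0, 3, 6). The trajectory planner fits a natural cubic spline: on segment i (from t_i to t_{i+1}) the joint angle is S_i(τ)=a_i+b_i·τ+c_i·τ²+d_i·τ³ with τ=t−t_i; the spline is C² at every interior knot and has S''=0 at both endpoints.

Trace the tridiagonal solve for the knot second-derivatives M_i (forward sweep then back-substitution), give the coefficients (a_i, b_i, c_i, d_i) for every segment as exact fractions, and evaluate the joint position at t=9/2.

  seg 0: a=1 b=7/4 c=0 d=-1/12
  seg 1: a=4 b=-1/2 c=-3/4 d=1/12
S(9/2) = 59/32

Δ: Δ0=1, Δ1=-2
row 1: diag=12, rhs=-18; c'=1/4, d'=-3/2
back: M1=-3/2
M: M0=0, M1=-3/2, M2=0
seg 0: a=1, c=M0/2=0, d=(M1−M0)/(6·3)=-1/12, b=Δ0−h0·(2M0+M1)/6=7/4
seg 1: a=4, c=M1/2=-3/4, d=(M2−M1)/(6·3)=1/12, b=Δ1−h1·(2M1+M2)/6=-1/2
t_q=9/2 → seg 1, τ=3/2; S=4+-1/2·τ+-3/4·τ²+1/12·τ³=59/32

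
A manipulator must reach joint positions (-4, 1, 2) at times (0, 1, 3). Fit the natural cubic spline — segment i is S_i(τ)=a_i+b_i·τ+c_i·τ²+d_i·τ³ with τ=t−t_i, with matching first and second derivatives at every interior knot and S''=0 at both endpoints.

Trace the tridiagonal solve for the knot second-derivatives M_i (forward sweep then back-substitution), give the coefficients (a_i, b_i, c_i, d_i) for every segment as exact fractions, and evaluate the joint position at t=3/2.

  seg 0: a=-4 b=23/4 c=0 d=-3/4
  seg 1: a=1 b=7/2 c=-9/4 d=3/8
S(3/2) = 143/64

Δ: Δ0=5, Δ1=1/2
row 1: diag=6, rhs=-27; c'=1/3, d'=-9/2
back: M1=-9/2
M: M0=0, M1=-9/2, M2=0
seg 0: a=-4, c=M0/2=0, d=(M1−M0)/(6·1)=-3/4, b=Δ0−h0·(2M0+M1)/6=23/4
seg 1: a=1, c=M1/2=-9/4, d=(M2−M1)/(6·2)=3/8, b=Δ1−h1·(2M1+M2)/6=7/2
t_q=3/2 → seg 1, τ=1/2; S=1+7/2·τ+-9/4·τ²+3/8·τ³=143/64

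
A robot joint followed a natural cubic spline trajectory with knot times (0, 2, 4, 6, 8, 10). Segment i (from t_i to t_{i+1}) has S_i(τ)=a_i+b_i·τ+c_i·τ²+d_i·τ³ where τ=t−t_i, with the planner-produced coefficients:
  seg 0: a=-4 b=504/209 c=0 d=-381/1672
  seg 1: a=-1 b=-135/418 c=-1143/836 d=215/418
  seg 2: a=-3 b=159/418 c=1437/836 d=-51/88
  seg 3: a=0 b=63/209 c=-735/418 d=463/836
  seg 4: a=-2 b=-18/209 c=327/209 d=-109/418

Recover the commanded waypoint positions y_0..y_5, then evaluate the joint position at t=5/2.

y_0=-4 y_1=-1 y_2=-3 y_3=0 y_4=-2 y_5=2
S(5/2) = -1203/836

y_0 = S_0(0) = a_0 = -4
y_1 = S_1(0) = a_1 = -1
y_2 = S_2(0) = a_2 = -3
y_3 = S_3(0) = a_3 = 0
y_4 = S_4(0) = a_4 = -2
y_5 = S_4(2) = 2
t_q=5/2 is in segment 1 (τ=1/2); S_1(τ)=-1203/836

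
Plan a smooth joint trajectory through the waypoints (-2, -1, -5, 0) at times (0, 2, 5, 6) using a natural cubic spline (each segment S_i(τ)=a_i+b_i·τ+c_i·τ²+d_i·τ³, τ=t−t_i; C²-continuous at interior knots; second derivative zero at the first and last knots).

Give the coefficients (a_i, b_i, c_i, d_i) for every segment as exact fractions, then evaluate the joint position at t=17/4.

  seg 0: a=-2 b=617/426 c=0 d=-101/426
  seg 1: a=-1 b=-595/426 c=-101/71 d=205/426
  seg 2: a=-5 b=652/213 c=413/142 d=-413/426
S(17/4) = -53281/9088

Δ: Δ0=1/2, Δ1=-4/3, Δ2=5
row 1: diag=10, rhs=-11; c'=3/10, d'=-11/10
row 2: denom=8−3·3/10=71/10; d'=(38−3·-11/10)/(71/10)=413/71
back: M2=413/71
back: M1=-11/10−3/10·413/71=-202/71
M: M0=0, M1=-202/71, M2=413/71, M3=0
seg 0: a=-2, c=M0/2=0, d=(M1−M0)/(6·2)=-101/426, b=Δ0−h0·(2M0+M1)/6=617/426
seg 1: a=-1, c=M1/2=-101/71, d=(M2−M1)/(6·3)=205/426, b=Δ1−h1·(2M1+M2)/6=-595/426
seg 2: a=-5, c=M2/2=413/142, d=(M3−M2)/(6·1)=-413/426, b=Δ2−h2·(2M2+M3)/6=652/213
t_q=17/4 → seg 1, τ=9/4; S=-1+-595/426·τ+-101/71·τ²+205/426·τ³=-53281/9088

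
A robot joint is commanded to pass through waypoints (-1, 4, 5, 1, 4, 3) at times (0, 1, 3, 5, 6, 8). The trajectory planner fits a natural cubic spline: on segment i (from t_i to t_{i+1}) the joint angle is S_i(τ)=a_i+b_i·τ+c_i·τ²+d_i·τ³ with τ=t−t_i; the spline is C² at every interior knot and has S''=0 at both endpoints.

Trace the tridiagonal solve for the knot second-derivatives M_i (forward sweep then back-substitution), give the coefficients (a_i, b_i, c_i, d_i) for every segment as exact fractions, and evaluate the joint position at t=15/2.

Δ: Δ0=5, Δ1=1/2, Δ2=-2, Δ3=3, Δ4=-1/2
row 1: diag=6, rhs=-27; c'=1/3, d'=-9/2
row 2: denom=8−2·1/3=22/3; d'=(-15−2·-9/2)/(22/3)=-9/11
row 3: denom=6−2·3/11=60/11; d'=(30−2·-9/11)/(60/11)=29/5
row 4: denom=6−1·11/60=349/60; d'=(-21−1·29/5)/(349/60)=-1608/349
back: M4=-1608/349
back: M3=29/5−11/60·-1608/349=2319/349
back: M2=-9/11−3/11·2319/349=-918/349
back: M1=-9/2−1/3·-918/349=-2529/698
M: M0=0, M1=-2529/698, M2=-918/349, M3=2319/349, M4=-1608/349, M5=0
seg 0: a=-1, c=M0/2=0, d=(M1−M0)/(6·1)=-843/1396, b=Δ0−h0·(2M0+M1)/6=7823/1396
seg 1: a=4, c=M1/2=-2529/1396, d=(M2−M1)/(6·2)=231/2792, b=Δ1−h1·(2M1+M2)/6=2647/698
seg 2: a=5, c=M2/2=-459/349, d=(M3−M2)/(6·2)=1079/1396, b=Δ2−h2·(2M2+M3)/6=-859/349
seg 3: a=1, c=M3/2=2319/698, d=(M4−M3)/(6·1)=-1309/698, b=Δ3−h3·(2M3+M4)/6=542/349
seg 4: a=4, c=M4/2=-804/349, d=(M5−M4)/(6·2)=134/349, b=Δ4−h4·(2M4+M5)/6=1795/698
t_q=15/2 → seg 4, τ=3/2; S=4+1795/698·τ+-804/349·τ²+134/349·τ³=2771/698

  seg 0: a=-1 b=7823/1396 c=0 d=-843/1396
  seg 1: a=4 b=2647/698 c=-2529/1396 d=231/2792
  seg 2: a=5 b=-859/349 c=-459/349 d=1079/1396
  seg 3: a=1 b=542/349 c=2319/698 d=-1309/698
  seg 4: a=4 b=1795/698 c=-804/349 d=134/349
S(15/2) = 2771/698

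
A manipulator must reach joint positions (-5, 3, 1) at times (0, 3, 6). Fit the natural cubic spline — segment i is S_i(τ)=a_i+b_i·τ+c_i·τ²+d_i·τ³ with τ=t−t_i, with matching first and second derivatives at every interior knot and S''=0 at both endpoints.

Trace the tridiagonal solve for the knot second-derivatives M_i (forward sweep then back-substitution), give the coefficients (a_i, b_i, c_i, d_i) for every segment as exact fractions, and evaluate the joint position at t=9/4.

  seg 0: a=-5 b=7/2 c=0 d=-5/54
  seg 1: a=3 b=1 c=-5/6 d=5/54
S(9/4) = 233/128

Δ: Δ0=8/3, Δ1=-2/3
row 1: diag=12, rhs=-20; c'=1/4, d'=-5/3
back: M1=-5/3
M: M0=0, M1=-5/3, M2=0
seg 0: a=-5, c=M0/2=0, d=(M1−M0)/(6·3)=-5/54, b=Δ0−h0·(2M0+M1)/6=7/2
seg 1: a=3, c=M1/2=-5/6, d=(M2−M1)/(6·3)=5/54, b=Δ1−h1·(2M1+M2)/6=1
t_q=9/4 → seg 0, τ=9/4; S=-5+7/2·τ+0·τ²+-5/54·τ³=233/128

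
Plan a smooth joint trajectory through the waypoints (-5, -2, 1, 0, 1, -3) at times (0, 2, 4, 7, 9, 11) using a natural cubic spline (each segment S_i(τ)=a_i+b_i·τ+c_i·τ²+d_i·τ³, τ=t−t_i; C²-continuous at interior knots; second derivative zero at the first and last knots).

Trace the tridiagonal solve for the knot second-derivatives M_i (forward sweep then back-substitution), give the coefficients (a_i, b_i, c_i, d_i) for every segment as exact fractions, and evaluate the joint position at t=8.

  seg 0: a=-5 b=5327/3900 c=0 d=523/15600
  seg 1: a=-2 b=1724/975 c=523/2600 d=-523/3120
  seg 2: a=1 b=2189/3900 c=-523/650 d=79/468
  seg 3: a=0 b=284/975 c=929/1300 d=-119/390
  seg 4: a=1 b=-499/975 c=-1451/1300 d=1451/7800
S(8) = 911/1300

Δ: Δ0=3/2, Δ1=3/2, Δ2=-1/3, Δ3=1/2, Δ4=-2
row 1: diag=8, rhs=0; c'=1/4, d'=0
row 2: denom=10−2·1/4=19/2; d'=(-11−2·0)/(19/2)=-22/19
row 3: denom=10−3·6/19=172/19; d'=(5−3·-22/19)/(172/19)=161/172
row 4: denom=8−2·19/86=325/43; d'=(-15−2·161/172)/(325/43)=-1451/650
back: M4=-1451/650
back: M3=161/172−19/86·-1451/650=929/650
back: M2=-22/19−6/19·929/650=-523/325
back: M1=0−1/4·-523/325=523/1300
M: M0=0, M1=523/1300, M2=-523/325, M3=929/650, M4=-1451/650, M5=0
seg 0: a=-5, c=M0/2=0, d=(M1−M0)/(6·2)=523/15600, b=Δ0−h0·(2M0+M1)/6=5327/3900
seg 1: a=-2, c=M1/2=523/2600, d=(M2−M1)/(6·2)=-523/3120, b=Δ1−h1·(2M1+M2)/6=1724/975
seg 2: a=1, c=M2/2=-523/650, d=(M3−M2)/(6·3)=79/468, b=Δ2−h2·(2M2+M3)/6=2189/3900
seg 3: a=0, c=M3/2=929/1300, d=(M4−M3)/(6·2)=-119/390, b=Δ3−h3·(2M3+M4)/6=284/975
seg 4: a=1, c=M4/2=-1451/1300, d=(M5−M4)/(6·2)=1451/7800, b=Δ4−h4·(2M4+M5)/6=-499/975
t_q=8 → seg 3, τ=1; S=0+284/975·τ+929/1300·τ²+-119/390·τ³=911/1300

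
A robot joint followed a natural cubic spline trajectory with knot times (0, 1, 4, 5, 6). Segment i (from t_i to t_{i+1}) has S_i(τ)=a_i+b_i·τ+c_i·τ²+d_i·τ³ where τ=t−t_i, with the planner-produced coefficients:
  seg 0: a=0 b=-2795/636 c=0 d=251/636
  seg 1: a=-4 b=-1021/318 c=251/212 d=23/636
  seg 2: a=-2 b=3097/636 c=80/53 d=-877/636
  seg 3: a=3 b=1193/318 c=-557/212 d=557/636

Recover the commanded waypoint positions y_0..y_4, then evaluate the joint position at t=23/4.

y_0=0 y_1=-4 y_2=-2 y_3=3 y_4=5
S(23/4) = 63841/13568

y_0 = S_0(0) = a_0 = 0
y_1 = S_1(0) = a_1 = -4
y_2 = S_2(0) = a_2 = -2
y_3 = S_3(0) = a_3 = 3
y_4 = S_3(1) = 5
t_q=23/4 is in segment 3 (τ=3/4); S_3(τ)=63841/13568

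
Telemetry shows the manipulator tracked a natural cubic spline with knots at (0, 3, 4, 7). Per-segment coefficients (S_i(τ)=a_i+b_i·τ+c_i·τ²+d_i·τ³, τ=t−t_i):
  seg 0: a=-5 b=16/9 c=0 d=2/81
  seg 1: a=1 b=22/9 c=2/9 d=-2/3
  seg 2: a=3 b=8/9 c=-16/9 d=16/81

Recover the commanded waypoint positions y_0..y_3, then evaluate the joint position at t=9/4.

y_0=-5 y_1=1 y_2=3 y_3=-5
S(9/4) = -23/32

y_0 = S_0(0) = a_0 = -5
y_1 = S_1(0) = a_1 = 1
y_2 = S_2(0) = a_2 = 3
y_3 = S_2(3) = -5
t_q=9/4 is in segment 0 (τ=9/4); S_0(τ)=-23/32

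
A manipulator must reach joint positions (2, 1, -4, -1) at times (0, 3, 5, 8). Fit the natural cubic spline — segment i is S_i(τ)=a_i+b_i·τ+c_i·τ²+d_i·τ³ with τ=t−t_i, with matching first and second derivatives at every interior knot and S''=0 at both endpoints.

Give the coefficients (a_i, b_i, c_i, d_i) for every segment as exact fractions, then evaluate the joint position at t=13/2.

Δ: Δ0=-1/3, Δ1=-5/2, Δ2=1
row 1: diag=10, rhs=-13; c'=1/5, d'=-13/10
row 2: denom=10−2·1/5=48/5; d'=(21−2·-13/10)/(48/5)=59/24
back: M2=59/24
back: M1=-13/10−1/5·59/24=-43/24
M: M0=0, M1=-43/24, M2=59/24, M3=0
seg 0: a=2, c=M0/2=0, d=(M1−M0)/(6·3)=-43/432, b=Δ0−h0·(2M0+M1)/6=9/16
seg 1: a=1, c=M1/2=-43/48, d=(M2−M1)/(6·2)=17/48, b=Δ1−h1·(2M1+M2)/6=-17/8
seg 2: a=-4, c=M2/2=59/48, d=(M3−M2)/(6·3)=-59/432, b=Δ2−h2·(2M2+M3)/6=-35/24
t_q=13/2 → seg 2, τ=3/2; S=-4+-35/24·τ+59/48·τ²+-59/432·τ³=-497/128

  seg 0: a=2 b=9/16 c=0 d=-43/432
  seg 1: a=1 b=-17/8 c=-43/48 d=17/48
  seg 2: a=-4 b=-35/24 c=59/48 d=-59/432
S(13/2) = -497/128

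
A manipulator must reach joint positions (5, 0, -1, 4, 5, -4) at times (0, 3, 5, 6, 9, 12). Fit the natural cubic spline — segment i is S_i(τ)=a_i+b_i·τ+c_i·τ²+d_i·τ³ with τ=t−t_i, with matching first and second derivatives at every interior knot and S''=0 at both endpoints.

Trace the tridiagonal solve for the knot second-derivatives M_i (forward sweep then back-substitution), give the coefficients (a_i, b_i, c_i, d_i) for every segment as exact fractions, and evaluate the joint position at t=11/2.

Δ: Δ0=-5/3, Δ1=-1/2, Δ2=5, Δ3=1/3, Δ4=-3
row 1: diag=10, rhs=7; c'=1/5, d'=7/10
row 2: denom=6−2·1/5=28/5; d'=(33−2·7/10)/(28/5)=79/14
row 3: denom=8−1·5/28=219/28; d'=(-28−1·79/14)/(219/28)=-314/73
row 4: denom=12−3·28/73=792/73; d'=(-20−3·-314/73)/(792/73)=-259/396
back: M4=-259/396
back: M3=-314/73−28/73·-259/396=-401/99
back: M2=79/14−5/28·-401/99=2521/396
back: M1=7/10−1/5·2521/396=-227/396
M: M0=0, M1=-227/396, M2=2521/396, M3=-401/99, M4=-259/396, M5=0
seg 0: a=5, c=M0/2=0, d=(M1−M0)/(6·3)=-227/7128, b=Δ0−h0·(2M0+M1)/6=-1093/792
seg 1: a=0, c=M1/2=-227/792, d=(M2−M1)/(6·2)=229/396, b=Δ1−h1·(2M1+M2)/6=-887/396
seg 2: a=-1, c=M2/2=2521/792, d=(M3−M2)/(6·1)=-125/72, b=Δ2−h2·(2M2+M3)/6=469/132
seg 3: a=4, c=M3/2=-401/198, d=(M4−M3)/(6·3)=1345/7128, b=Δ3−h3·(2M3+M4)/6=3731/792
seg 4: a=5, c=M4/2=-259/792, d=(M5−M4)/(6·3)=259/7128, b=Δ4−h4·(2M4+M5)/6=-929/396
t_q=11/2 → seg 2, τ=1/2; S=-1+469/132·τ+2521/792·τ²+-125/72·τ³=8587/6336

  seg 0: a=5 b=-1093/792 c=0 d=-227/7128
  seg 1: a=0 b=-887/396 c=-227/792 d=229/396
  seg 2: a=-1 b=469/132 c=2521/792 d=-125/72
  seg 3: a=4 b=3731/792 c=-401/198 d=1345/7128
  seg 4: a=5 b=-929/396 c=-259/792 d=259/7128
S(11/2) = 8587/6336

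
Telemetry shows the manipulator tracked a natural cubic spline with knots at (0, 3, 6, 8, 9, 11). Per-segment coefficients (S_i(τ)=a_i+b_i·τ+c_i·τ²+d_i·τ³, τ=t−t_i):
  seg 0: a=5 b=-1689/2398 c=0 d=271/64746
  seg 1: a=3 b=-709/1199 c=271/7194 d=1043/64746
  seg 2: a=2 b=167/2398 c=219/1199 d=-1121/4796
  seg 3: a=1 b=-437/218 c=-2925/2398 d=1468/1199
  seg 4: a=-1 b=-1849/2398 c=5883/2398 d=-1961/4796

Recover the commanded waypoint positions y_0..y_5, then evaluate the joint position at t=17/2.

y_0=5 y_1=3 y_2=2 y_3=1 y_4=-1 y_5=4
S(17/2) = -1479/9592

y_0 = S_0(0) = a_0 = 5
y_1 = S_1(0) = a_1 = 3
y_2 = S_2(0) = a_2 = 2
y_3 = S_3(0) = a_3 = 1
y_4 = S_4(0) = a_4 = -1
y_5 = S_4(2) = 4
t_q=17/2 is in segment 3 (τ=1/2); S_3(τ)=-1479/9592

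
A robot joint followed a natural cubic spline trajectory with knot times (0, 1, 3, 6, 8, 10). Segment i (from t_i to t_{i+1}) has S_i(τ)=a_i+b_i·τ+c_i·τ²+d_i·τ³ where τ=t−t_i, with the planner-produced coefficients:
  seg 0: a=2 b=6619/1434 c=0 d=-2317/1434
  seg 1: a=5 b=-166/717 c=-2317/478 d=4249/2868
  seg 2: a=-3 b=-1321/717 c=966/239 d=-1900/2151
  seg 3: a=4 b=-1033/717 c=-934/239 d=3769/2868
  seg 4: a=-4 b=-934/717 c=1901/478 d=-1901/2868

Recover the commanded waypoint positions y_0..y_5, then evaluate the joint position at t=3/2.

y_0 = S_0(0) = a_0 = 2
y_1 = S_1(0) = a_1 = 5
y_2 = S_2(0) = a_2 = -3
y_3 = S_3(0) = a_3 = 4
y_4 = S_4(0) = a_4 = -4
y_5 = S_4(2) = 4
t_q=3/2 is in segment 1 (τ=1/2); S_1(τ)=29503/7648

y_0=2 y_1=5 y_2=-3 y_3=4 y_4=-4 y_5=4
S(3/2) = 29503/7648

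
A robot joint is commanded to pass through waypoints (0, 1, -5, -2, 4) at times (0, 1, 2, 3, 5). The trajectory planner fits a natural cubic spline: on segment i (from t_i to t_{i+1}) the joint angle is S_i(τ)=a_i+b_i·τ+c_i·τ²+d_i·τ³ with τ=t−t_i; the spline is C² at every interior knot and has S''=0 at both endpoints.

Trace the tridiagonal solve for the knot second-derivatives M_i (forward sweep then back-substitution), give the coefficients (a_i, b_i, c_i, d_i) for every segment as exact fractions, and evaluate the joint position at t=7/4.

  seg 0: a=0 b=7/2 c=0 d=-5/2
  seg 1: a=1 b=-4 c=-15/2 d=11/2
  seg 2: a=-5 b=-5/2 c=9 d=-7/2
  seg 3: a=-2 b=5 c=-3/2 d=1/4
S(7/4) = -499/128

Δ: Δ0=1, Δ1=-6, Δ2=3, Δ3=3
row 1: diag=4, rhs=-42; c'=1/4, d'=-21/2
row 2: denom=4−1·1/4=15/4; d'=(54−1·-21/2)/(15/4)=86/5
row 3: denom=6−1·4/15=86/15; d'=(0−1·86/5)/(86/15)=-3
back: M3=-3
back: M2=86/5−4/15·-3=18
back: M1=-21/2−1/4·18=-15
M: M0=0, M1=-15, M2=18, M3=-3, M4=0
seg 0: a=0, c=M0/2=0, d=(M1−M0)/(6·1)=-5/2, b=Δ0−h0·(2M0+M1)/6=7/2
seg 1: a=1, c=M1/2=-15/2, d=(M2−M1)/(6·1)=11/2, b=Δ1−h1·(2M1+M2)/6=-4
seg 2: a=-5, c=M2/2=9, d=(M3−M2)/(6·1)=-7/2, b=Δ2−h2·(2M2+M3)/6=-5/2
seg 3: a=-2, c=M3/2=-3/2, d=(M4−M3)/(6·2)=1/4, b=Δ3−h3·(2M3+M4)/6=5
t_q=7/4 → seg 1, τ=3/4; S=1+-4·τ+-15/2·τ²+11/2·τ³=-499/128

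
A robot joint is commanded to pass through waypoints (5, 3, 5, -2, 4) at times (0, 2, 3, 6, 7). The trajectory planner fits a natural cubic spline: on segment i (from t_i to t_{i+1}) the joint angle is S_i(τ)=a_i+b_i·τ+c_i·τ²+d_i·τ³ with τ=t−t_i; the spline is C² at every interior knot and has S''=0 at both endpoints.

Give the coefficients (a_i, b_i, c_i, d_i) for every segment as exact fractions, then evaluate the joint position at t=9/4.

Δ: Δ0=-1, Δ1=2, Δ2=-7/3, Δ3=6
row 1: diag=6, rhs=18; c'=1/6, d'=3
row 2: denom=8−1·1/6=47/6; d'=(-26−1·3)/(47/6)=-174/47
row 3: denom=8−3·18/47=322/47; d'=(50−3·-174/47)/(322/47)=1436/161
back: M3=1436/161
back: M2=-174/47−18/47·1436/161=-1146/161
back: M1=3−1/6·-1146/161=674/161
M: M0=0, M1=674/161, M2=-1146/161, M3=1436/161, M4=0
seg 0: a=5, c=M0/2=0, d=(M1−M0)/(6·2)=337/966, b=Δ0−h0·(2M0+M1)/6=-1157/483
seg 1: a=3, c=M1/2=337/161, d=(M2−M1)/(6·1)=-130/69, b=Δ1−h1·(2M1+M2)/6=865/483
seg 2: a=5, c=M2/2=-573/161, d=(M3−M2)/(6·3)=1291/1449, b=Δ2−h2·(2M2+M3)/6=157/483
seg 3: a=-2, c=M3/2=718/161, d=(M4−M3)/(6·1)=-718/483, b=Δ3−h3·(2M3+M4)/6=1462/483
t_q=9/4 → seg 1, τ=1/4; S=3+865/483·τ+337/161·τ²+-130/69·τ³=795/224

  seg 0: a=5 b=-1157/483 c=0 d=337/966
  seg 1: a=3 b=865/483 c=337/161 d=-130/69
  seg 2: a=5 b=157/483 c=-573/161 d=1291/1449
  seg 3: a=-2 b=1462/483 c=718/161 d=-718/483
S(9/4) = 795/224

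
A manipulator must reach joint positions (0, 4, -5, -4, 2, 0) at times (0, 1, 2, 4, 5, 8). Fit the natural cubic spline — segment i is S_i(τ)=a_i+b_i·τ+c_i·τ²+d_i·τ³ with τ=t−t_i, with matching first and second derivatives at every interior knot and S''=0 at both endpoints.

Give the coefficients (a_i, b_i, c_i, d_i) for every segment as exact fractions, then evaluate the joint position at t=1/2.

  seg 0: a=0 b=44443/5718 c=0 d=-21571/5718
  seg 1: a=4 b=-10135/2859 c=-21571/1906 d=33521/5718
  seg 2: a=-5 b=-49133/5718 c=5975/953 d=-4927/5718
  seg 3: a=-4 b=35143/5718 c=1048/953 d=-7123/5718
  seg 4: a=2 b=13175/2859 c=-5027/1906 d=5027/17154
S(1/2) = 52067/15248

Δ: Δ0=4, Δ1=-9, Δ2=1/2, Δ3=6, Δ4=-2/3
row 1: diag=4, rhs=-78; c'=1/4, d'=-39/2
row 2: denom=6−1·1/4=23/4; d'=(57−1·-39/2)/(23/4)=306/23
row 3: denom=6−2·8/23=122/23; d'=(33−2·306/23)/(122/23)=147/122
row 4: denom=8−1·23/122=953/122; d'=(-40−1·147/122)/(953/122)=-5027/953
back: M4=-5027/953
back: M3=147/122−23/122·-5027/953=2096/953
back: M2=306/23−8/23·2096/953=11950/953
back: M1=-39/2−1/4·11950/953=-21571/953
M: M0=0, M1=-21571/953, M2=11950/953, M3=2096/953, M4=-5027/953, M5=0
seg 0: a=0, c=M0/2=0, d=(M1−M0)/(6·1)=-21571/5718, b=Δ0−h0·(2M0+M1)/6=44443/5718
seg 1: a=4, c=M1/2=-21571/1906, d=(M2−M1)/(6·1)=33521/5718, b=Δ1−h1·(2M1+M2)/6=-10135/2859
seg 2: a=-5, c=M2/2=5975/953, d=(M3−M2)/(6·2)=-4927/5718, b=Δ2−h2·(2M2+M3)/6=-49133/5718
seg 3: a=-4, c=M3/2=1048/953, d=(M4−M3)/(6·1)=-7123/5718, b=Δ3−h3·(2M3+M4)/6=35143/5718
seg 4: a=2, c=M4/2=-5027/1906, d=(M5−M4)/(6·3)=5027/17154, b=Δ4−h4·(2M4+M5)/6=13175/2859
t_q=1/2 → seg 0, τ=1/2; S=0+44443/5718·τ+0·τ²+-21571/5718·τ³=52067/15248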